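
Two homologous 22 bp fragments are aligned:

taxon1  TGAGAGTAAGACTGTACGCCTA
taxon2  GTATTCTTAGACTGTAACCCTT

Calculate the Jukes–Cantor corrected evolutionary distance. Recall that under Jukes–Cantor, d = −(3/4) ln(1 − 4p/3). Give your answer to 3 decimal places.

0.591

The sequences differ at 9 of 22 sites (1, 2, 4, 5, 6, 8, 17, 18, 22), so p = 9/22 ≈ 0.409091.
d = −(3/4) ln(1 − 4p/3) = −0.75 ln(1 − 0.545455) = −0.75 ln(0.454545)
  = −0.75 × (-0.788458) = 0.591344 substitutions/site.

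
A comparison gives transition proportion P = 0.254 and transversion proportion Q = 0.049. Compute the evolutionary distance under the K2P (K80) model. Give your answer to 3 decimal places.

0.433

Under the Kimura two-parameter model, d = −½ ln(1 − 2P − Q) − ¼ ln(1 − 2Q).
1 − 2P − Q = 0.443, giving −½ ln(0.443) = 0.407093.
1 − 2Q = 0.902, giving −¼ ln(0.902) = 0.025785.
d = 0.407093 + 0.025785 = 0.432878.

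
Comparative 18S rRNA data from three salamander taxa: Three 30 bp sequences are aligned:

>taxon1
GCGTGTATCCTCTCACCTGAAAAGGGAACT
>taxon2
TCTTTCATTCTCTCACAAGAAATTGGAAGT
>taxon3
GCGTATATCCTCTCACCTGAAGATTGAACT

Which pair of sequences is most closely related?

taxon1–taxon2: 10/30 differ, p = 0.333, d = 0.441.
taxon1–taxon3: 4/30 differ, p = 0.133, d = 0.147.
taxon2–taxon3: 11/30 differ, p = 0.367, d = 0.503.
The smallest distance is between taxon1 and taxon3.

taxon1 and taxon3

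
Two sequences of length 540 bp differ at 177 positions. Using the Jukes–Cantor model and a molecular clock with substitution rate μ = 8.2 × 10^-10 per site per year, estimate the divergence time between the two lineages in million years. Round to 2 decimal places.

p = 177/540 ≈ 0.327778.
d = −(3/4) ln(1 − 4p/3) = −0.75 ln(1 − 0.437037) = −0.75 ln(0.562963)
  = −0.75 × (-0.574541) = 0.430906 substitutions/site.
Under a molecular clock d = 2μt, so t = d/(2μ) = 0.430906 / (2 × 8.2 × 10^-10) = 262.75 million years.

262.75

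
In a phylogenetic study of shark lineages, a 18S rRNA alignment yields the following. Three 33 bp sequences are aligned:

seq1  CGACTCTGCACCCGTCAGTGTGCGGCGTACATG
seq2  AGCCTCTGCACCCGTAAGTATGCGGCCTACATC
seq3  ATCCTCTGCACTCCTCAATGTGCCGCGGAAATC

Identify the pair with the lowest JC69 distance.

seq1–seq2: 6/33 differ, p = 0.182, d = 0.208.
seq1–seq3: 10/33 differ, p = 0.303, d = 0.388.
seq2–seq3: 10/33 differ, p = 0.303, d = 0.388.
The smallest distance is between seq1 and seq2.

seq1 and seq2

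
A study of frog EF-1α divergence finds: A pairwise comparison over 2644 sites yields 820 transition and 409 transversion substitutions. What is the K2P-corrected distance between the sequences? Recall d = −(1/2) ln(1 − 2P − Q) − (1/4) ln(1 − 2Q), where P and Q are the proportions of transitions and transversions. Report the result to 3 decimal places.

0.838

P = 820/2644 ≈ 0.310136 and Q = 409/2644 ≈ 0.15469.
Under the Kimura two-parameter model, d = −½ ln(1 − 2P − Q) − ¼ ln(1 − 2Q).
1 − 2P − Q = 0.225038, giving −½ ln(0.225038) = 0.745743.
1 − 2Q = 0.69062, giving −¼ ln(0.69062) = 0.092541.
d = 0.745743 + 0.092541 = 0.838284.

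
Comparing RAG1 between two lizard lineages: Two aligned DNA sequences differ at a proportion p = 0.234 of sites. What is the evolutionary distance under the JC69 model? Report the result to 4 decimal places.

d = −(3/4) ln(1 − 4p/3) = −0.75 ln(1 − 0.312) = −0.75 ln(0.688)
  = −0.75 × (-0.373966) = 0.280475 substitutions/site.

0.2805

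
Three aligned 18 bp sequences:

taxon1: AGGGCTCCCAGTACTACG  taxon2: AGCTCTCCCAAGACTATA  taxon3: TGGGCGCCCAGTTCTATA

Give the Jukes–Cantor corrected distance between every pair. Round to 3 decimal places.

taxon1–taxon2: 6/18 sites differ → p ≈ 0.333333, d = −0.75 ln(1 − 0.444444) = 0.440839 ≈ 0.441.
taxon1–taxon3: 5/18 sites differ → p ≈ 0.277778, d = −0.75 ln(1 − 0.370371) = 0.346968 ≈ 0.347.
taxon2–taxon3: 7/18 sites differ → p ≈ 0.388889, d = −0.75 ln(1 − 0.518519) = 0.548166 ≈ 0.548.

d(taxon1,taxon2) = 0.441, d(taxon1,taxon3) = 0.347, d(taxon2,taxon3) = 0.548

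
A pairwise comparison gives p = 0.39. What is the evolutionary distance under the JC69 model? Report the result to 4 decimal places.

d = −(3/4) ln(1 − 4p/3) = −0.75 ln(1 − 0.52) = −0.75 ln(0.48)
  = −0.75 × (-0.733969) = 0.550477 substitutions/site.

0.5505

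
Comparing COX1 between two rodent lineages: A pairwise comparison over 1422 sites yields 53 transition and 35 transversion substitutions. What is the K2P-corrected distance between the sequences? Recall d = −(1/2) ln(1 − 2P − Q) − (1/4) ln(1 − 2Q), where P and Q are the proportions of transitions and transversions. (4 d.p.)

P = 53/1422 ≈ 0.037271 and Q = 35/1422 ≈ 0.024613.
Under the Kimura two-parameter model, d = −½ ln(1 − 2P − Q) − ¼ ln(1 − 2Q).
1 − 2P − Q = 0.900845, giving −½ ln(0.900845) = 0.052211.
1 − 2Q = 0.950774, giving −¼ ln(0.950774) = 0.012620.
d = 0.052211 + 0.012620 = 0.064831.

0.0648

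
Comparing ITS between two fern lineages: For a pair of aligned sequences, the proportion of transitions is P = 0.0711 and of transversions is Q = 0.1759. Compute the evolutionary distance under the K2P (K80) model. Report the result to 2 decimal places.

0.30

Under the Kimura two-parameter model, d = −½ ln(1 − 2P − Q) − ¼ ln(1 − 2Q).
1 − 2P − Q = 0.6819, giving −½ ln(0.6819) = 0.191436.
1 − 2Q = 0.6482, giving −¼ ln(0.6482) = 0.108389.
d = 0.191436 + 0.108389 = 0.299825.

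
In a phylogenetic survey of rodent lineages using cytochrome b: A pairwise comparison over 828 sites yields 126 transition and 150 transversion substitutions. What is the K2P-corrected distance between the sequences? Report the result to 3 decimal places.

P = 126/828 ≈ 0.152174 and Q = 150/828 ≈ 0.181159.
Under the Kimura two-parameter model, d = −½ ln(1 − 2P − Q) − ¼ ln(1 − 2Q).
1 − 2P − Q = 0.514493, giving −½ ln(0.514493) = 0.332287.
1 − 2Q = 0.637682, giving −¼ ln(0.637682) = 0.112479.
d = 0.332287 + 0.112479 = 0.444766.

0.445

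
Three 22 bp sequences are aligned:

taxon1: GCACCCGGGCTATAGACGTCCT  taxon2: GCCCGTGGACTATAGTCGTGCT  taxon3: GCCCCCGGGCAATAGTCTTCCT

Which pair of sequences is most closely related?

taxon1–taxon2: 6/22 differ, p = 0.273, d = 0.339.
taxon1–taxon3: 4/22 differ, p = 0.182, d = 0.208.
taxon2–taxon3: 6/22 differ, p = 0.273, d = 0.339.
The smallest distance is between taxon1 and taxon3.

taxon1 and taxon3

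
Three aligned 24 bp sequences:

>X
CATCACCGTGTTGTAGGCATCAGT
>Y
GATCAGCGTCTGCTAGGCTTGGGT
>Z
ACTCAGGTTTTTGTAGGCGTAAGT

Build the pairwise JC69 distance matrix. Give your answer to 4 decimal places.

X–Y: 8/24 sites differ → p ≈ 0.333333, d = −0.75 ln(1 − 0.444444) = 0.440839 ≈ 0.4408.
X–Z: 8/24 sites differ → p ≈ 0.333333, d = −0.75 ln(1 − 0.444444) = 0.440839 ≈ 0.4408.
Y–Z: 10/24 sites differ → p ≈ 0.416667, d = −0.75 ln(1 − 0.555556) = 0.608198 ≈ 0.6082.

d(X,Y) = 0.4408, d(X,Z) = 0.4408, d(Y,Z) = 0.6082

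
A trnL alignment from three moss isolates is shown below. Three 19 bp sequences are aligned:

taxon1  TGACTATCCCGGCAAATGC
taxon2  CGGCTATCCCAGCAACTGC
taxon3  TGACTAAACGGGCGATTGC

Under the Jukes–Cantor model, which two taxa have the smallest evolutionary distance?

taxon1–taxon2: 4/19 differ, p = 0.211, d = 0.247.
taxon1–taxon3: 5/19 differ, p = 0.263, d = 0.324.
taxon2–taxon3: 8/19 differ, p = 0.421, d = 0.618.
The smallest distance is between taxon1 and taxon2.

taxon1 and taxon2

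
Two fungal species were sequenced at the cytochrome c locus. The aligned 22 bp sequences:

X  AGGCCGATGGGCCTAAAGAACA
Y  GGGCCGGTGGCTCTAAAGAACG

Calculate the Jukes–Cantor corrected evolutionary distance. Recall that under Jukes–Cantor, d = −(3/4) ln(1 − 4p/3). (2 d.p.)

0.27

The sequences differ at 5 of 22 sites (1, 7, 11, 12, 22), so p = 5/22 ≈ 0.227273.
d = −(3/4) ln(1 − 4p/3) = −0.75 ln(1 − 0.303031) = −0.75 ln(0.696969)
  = −0.75 × (-0.361014) = 0.270761 substitutions/site.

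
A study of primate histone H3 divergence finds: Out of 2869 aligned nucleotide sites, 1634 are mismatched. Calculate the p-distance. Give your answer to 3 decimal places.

0.570

p = 1634/2869 = 0.569536… ≈ 0.570 (to 3 d.p.).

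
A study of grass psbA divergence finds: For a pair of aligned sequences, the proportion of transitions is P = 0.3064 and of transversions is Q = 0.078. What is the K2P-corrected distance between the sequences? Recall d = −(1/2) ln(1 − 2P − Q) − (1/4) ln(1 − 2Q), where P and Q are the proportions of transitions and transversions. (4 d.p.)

Under the Kimura two-parameter model, d = −½ ln(1 − 2P − Q) − ¼ ln(1 − 2Q).
1 − 2P − Q = 0.3092, giving −½ ln(0.3092) = 0.586883.
1 − 2Q = 0.844, giving −¼ ln(0.844) = 0.042401.
d = 0.586883 + 0.042401 = 0.629284.

0.6293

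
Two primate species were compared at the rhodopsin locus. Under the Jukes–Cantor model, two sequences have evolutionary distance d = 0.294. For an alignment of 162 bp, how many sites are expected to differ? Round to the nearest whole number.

39

Invert JC69: p = (3/4)(1 − e^(−4d/3)) = 0.75 × (1 − e^(-0.392)) = 0.75 × (1 − 0.675704) = 0.243222.
Expected differing sites = pL ≈ 0.243222 × 162 = 39.401964 ≈ 39.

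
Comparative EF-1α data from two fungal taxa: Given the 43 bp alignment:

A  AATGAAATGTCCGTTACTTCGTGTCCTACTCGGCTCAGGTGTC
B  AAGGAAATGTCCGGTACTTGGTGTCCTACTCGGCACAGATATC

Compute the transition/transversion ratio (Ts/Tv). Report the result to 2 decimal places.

Transitions are A↔G and C↔T; transversions are all other mismatches.
Transitions: 2. Transversions: 4.
R = 2/4 = 0.50.

0.50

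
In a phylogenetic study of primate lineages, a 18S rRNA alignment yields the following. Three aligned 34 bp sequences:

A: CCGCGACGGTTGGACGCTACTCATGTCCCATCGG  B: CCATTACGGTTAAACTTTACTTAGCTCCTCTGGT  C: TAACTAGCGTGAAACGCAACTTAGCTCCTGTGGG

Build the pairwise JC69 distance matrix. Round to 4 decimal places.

d(A,B) = 0.5972, d(A,C) = 0.7405, d(B,C) = 0.4234

A–B: 14/34 sites differ → p ≈ 0.411765, d = −0.75 ln(1 − 0.54902) = 0.597249 ≈ 0.5972.
A–C: 16/34 sites differ → p ≈ 0.470588, d = −0.75 ln(1 − 0.627451) = 0.740540 ≈ 0.7405.
B–C: 11/34 sites differ → p ≈ 0.323529, d = −0.75 ln(1 − 0.431372) = 0.423397 ≈ 0.4234.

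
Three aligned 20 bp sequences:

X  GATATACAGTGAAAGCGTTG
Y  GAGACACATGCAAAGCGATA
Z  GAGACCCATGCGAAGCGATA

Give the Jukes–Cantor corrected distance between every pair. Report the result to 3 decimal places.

d(X,Y) = 0.471, d(X,Z) = 0.687, d(Y,Z) = 0.107

X–Y: 7/20 sites differ → p = 0.35, d = −0.75 ln(1 − 0.466667) = 0.471457 ≈ 0.471.
X–Z: 9/20 sites differ → p = 0.45, d = −0.75 ln(1 − 0.6) = 0.687218 ≈ 0.687.
Y–Z: 2/20 sites differ → p = 0.1, d = −0.75 ln(1 − 0.133333) = 0.107325 ≈ 0.107.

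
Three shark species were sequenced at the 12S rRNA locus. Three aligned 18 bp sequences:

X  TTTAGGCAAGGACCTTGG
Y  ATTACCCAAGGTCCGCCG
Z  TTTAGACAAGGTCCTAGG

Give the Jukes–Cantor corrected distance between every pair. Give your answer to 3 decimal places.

X–Y: 7/18 sites differ → p ≈ 0.388889, d = −0.75 ln(1 − 0.518519) = 0.548166 ≈ 0.548.
X–Z: 3/18 sites differ → p ≈ 0.166667, d = −0.75 ln(1 − 0.222223) = 0.188487 ≈ 0.188.
Y–Z: 6/18 sites differ → p ≈ 0.333333, d = −0.75 ln(1 − 0.444444) = 0.440839 ≈ 0.441.

d(X,Y) = 0.548, d(X,Z) = 0.188, d(Y,Z) = 0.441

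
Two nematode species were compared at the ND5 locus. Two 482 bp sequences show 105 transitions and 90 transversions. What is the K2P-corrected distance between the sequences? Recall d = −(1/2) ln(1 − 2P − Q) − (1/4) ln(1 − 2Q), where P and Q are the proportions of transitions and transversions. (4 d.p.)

P = 105/482 ≈ 0.217842 and Q = 90/482 ≈ 0.186722.
Under the Kimura two-parameter model, d = −½ ln(1 − 2P − Q) − ¼ ln(1 − 2Q).
1 − 2P − Q = 0.377594, giving −½ ln(0.377594) = 0.486968.
1 − 2Q = 0.626556, giving −¼ ln(0.626556) = 0.116879.
d = 0.486968 + 0.116879 = 0.603847.

0.6038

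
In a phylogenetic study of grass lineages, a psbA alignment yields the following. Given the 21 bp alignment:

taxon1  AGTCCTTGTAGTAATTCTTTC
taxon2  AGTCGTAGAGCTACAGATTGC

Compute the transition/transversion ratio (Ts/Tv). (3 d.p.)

Transitions are A↔G and C↔T; transversions are all other mismatches.
Transitions: 1. Transversions: 9.
R = 1/9 = 0.111111… ≈ 0.111 (to 3 d.p.).

0.111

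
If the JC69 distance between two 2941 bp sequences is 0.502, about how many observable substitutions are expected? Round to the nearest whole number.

Invert JC69: p = (3/4)(1 − e^(−4d/3)) = 0.75 × (1 − e^(-0.669333)) = 0.75 × (1 − 0.512050) = 0.365963.
Expected differing sites = pL ≈ 0.365963 × 2941 = 1076.297183 ≈ 1076.

1076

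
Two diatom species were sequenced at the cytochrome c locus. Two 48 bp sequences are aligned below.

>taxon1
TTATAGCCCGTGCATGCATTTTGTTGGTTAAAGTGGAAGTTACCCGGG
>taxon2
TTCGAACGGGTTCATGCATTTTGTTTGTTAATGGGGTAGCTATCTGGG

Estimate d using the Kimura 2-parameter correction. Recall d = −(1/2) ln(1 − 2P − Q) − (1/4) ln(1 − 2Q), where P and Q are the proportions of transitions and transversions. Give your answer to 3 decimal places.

0.336

Of 48 sites, 4 differences are transitions and 9 are transversions, so P = 4/48 ≈ 0.083333 and Q = 9/48 = 0.1875.
Under the Kimura two-parameter model, d = −½ ln(1 − 2P − Q) − ¼ ln(1 − 2Q).
1 − 2P − Q = 0.645834, giving −½ ln(0.645834) = 0.218606.
1 − 2Q = 0.625, giving −¼ ln(0.625) = 0.117501.
d = 0.218606 + 0.117501 = 0.336107.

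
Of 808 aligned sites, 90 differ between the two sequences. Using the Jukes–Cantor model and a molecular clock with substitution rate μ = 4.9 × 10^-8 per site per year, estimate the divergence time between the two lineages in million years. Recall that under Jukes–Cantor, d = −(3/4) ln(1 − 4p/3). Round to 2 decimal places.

1.23

p = 90/808 ≈ 0.111386.
d = −(3/4) ln(1 − 4p/3) = −0.75 ln(1 − 0.148515) = −0.75 ln(0.851485)
  = −0.75 × (-0.160773) = 0.120580 substitutions/site.
Under a molecular clock d = 2μt, so t = d/(2μ) = 0.120580 / (2 × 4.9 × 10^-8) = 1.23 million years.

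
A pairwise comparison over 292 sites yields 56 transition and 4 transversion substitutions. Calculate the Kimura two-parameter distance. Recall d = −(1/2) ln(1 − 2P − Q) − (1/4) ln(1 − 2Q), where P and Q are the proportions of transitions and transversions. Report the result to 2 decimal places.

P = 56/292 ≈ 0.191781 and Q = 4/292 ≈ 0.013699.
Under the Kimura two-parameter model, d = −½ ln(1 − 2P − Q) − ¼ ln(1 − 2Q).
1 − 2P − Q = 0.602739, giving −½ ln(0.602739) = 0.253136.
1 − 2Q = 0.972602, giving −¼ ln(0.972602) = 0.006945.
d = 0.253136 + 0.006945 = 0.260081.

0.26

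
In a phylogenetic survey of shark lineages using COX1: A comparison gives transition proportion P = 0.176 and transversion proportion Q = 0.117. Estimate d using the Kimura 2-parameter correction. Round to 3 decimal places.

0.383

Under the Kimura two-parameter model, d = −½ ln(1 − 2P − Q) − ¼ ln(1 − 2Q).
1 − 2P − Q = 0.531, giving −½ ln(0.531) = 0.316497.
1 − 2Q = 0.766, giving −¼ ln(0.766) = 0.066643.
d = 0.316497 + 0.066643 = 0.383140.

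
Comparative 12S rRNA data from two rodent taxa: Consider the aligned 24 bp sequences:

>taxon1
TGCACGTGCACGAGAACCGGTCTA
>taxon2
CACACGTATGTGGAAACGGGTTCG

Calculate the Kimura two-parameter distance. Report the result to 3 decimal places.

Of 24 sites, 11 differences are transitions and 1 are transversions, so P = 11/24 ≈ 0.458333 and Q = 1/24 ≈ 0.041667.
Under the Kimura two-parameter model, d = −½ ln(1 − 2P − Q) − ¼ ln(1 − 2Q).
1 − 2P − Q = 0.041667, giving −½ ln(0.041667) = 1.589023.
1 − 2Q = 0.916666, giving −¼ ln(0.916666) = 0.021753.
d = 1.589023 + 0.021753 = 1.610776.

1.611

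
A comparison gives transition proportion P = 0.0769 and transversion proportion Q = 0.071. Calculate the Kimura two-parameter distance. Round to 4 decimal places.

Under the Kimura two-parameter model, d = −½ ln(1 − 2P − Q) − ¼ ln(1 − 2Q).
1 − 2P − Q = 0.7752, giving −½ ln(0.7752) = 0.127317.
1 − 2Q = 0.858, giving −¼ ln(0.858) = 0.038288.
d = 0.127317 + 0.038288 = 0.165605.

0.1656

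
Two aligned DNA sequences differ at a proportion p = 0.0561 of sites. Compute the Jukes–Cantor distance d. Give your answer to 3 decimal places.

0.058

d = −(3/4) ln(1 − 4p/3) = −0.75 ln(1 − 0.0748) = −0.75 ln(0.9252)
  = −0.75 × (-0.077745) = 0.058309 substitutions/site.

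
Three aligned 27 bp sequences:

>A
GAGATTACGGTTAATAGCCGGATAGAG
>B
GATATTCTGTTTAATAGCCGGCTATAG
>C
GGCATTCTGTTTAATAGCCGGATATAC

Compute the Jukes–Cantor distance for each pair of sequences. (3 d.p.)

A–B: 6/27 sites differ → p ≈ 0.222222, d = −0.75 ln(1 − 0.296296) = 0.263548 ≈ 0.264.
A–C: 7/27 sites differ → p ≈ 0.259259, d = −0.75 ln(1 − 0.345679) = 0.318118 ≈ 0.318.
B–C: 4/27 sites differ → p ≈ 0.148148, d = −0.75 ln(1 − 0.197531) = 0.165047 ≈ 0.165.

d(A,B) = 0.264, d(A,C) = 0.318, d(B,C) = 0.165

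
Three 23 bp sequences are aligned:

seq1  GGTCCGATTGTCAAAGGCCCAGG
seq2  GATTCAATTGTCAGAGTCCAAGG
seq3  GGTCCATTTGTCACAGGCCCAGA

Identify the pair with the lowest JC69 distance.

seq1 and seq3

seq1–seq2: 6/23 differ, p = 0.261, d = 0.321.
seq1–seq3: 4/23 differ, p = 0.174, d = 0.198.
seq2–seq3: 7/23 differ, p = 0.304, d = 0.390.
The smallest distance is between seq1 and seq3.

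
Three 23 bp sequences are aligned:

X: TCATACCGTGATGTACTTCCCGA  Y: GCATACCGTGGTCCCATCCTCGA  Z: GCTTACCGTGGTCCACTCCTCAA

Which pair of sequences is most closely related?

Y and Z

X–Y: 8/23 differ, p = 0.348, d = 0.467.
X–Z: 8/23 differ, p = 0.348, d = 0.467.
Y–Z: 4/23 differ, p = 0.174, d = 0.198.
The smallest distance is between Y and Z.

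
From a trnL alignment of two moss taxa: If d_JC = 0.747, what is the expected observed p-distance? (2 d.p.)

p = (3/4)(1 − e^(−4d/3)) = 0.75 × (1 − e^(-0.996)) = 0.75 × (1 − 0.369354) = 0.472985.

0.47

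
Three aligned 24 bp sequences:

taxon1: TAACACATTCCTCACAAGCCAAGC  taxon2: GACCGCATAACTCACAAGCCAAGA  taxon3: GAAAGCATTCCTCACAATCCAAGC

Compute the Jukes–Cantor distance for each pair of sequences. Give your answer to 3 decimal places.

d(taxon1,taxon2) = 0.304, d(taxon1,taxon3) = 0.188, d(taxon2,taxon3) = 0.304

taxon1–taxon2: 6/24 sites differ → p = 0.25, d = −0.75 ln(1 − 0.333333) = 0.304098 ≈ 0.304.
taxon1–taxon3: 4/24 sites differ → p ≈ 0.166667, d = −0.75 ln(1 − 0.222223) = 0.188487 ≈ 0.188.
taxon2–taxon3: 6/24 sites differ → p = 0.25, d = −0.75 ln(1 − 0.333333) = 0.304098 ≈ 0.304.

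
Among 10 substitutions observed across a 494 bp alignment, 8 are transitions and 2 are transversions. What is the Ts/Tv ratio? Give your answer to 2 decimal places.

4.00

R = 8/2 = 4.00.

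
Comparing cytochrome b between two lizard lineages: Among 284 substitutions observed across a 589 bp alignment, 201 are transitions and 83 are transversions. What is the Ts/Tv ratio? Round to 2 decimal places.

2.42

R = 201/83 = 2.421686… ≈ 2.42 (to 2 d.p.).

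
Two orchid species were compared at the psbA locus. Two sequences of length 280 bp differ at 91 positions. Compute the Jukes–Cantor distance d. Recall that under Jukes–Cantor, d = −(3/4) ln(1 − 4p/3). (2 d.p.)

0.43

p = 91/280 = 0.325.
d = −(3/4) ln(1 − 4p/3) = −0.75 ln(1 − 0.433333) = −0.75 ln(0.566667)
  = −0.75 × (-0.567983) = 0.425987 substitutions/site.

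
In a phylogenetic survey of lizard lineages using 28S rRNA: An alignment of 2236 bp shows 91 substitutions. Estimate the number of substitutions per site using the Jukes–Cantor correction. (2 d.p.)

p = 91/2236 ≈ 0.040698.
d = −(3/4) ln(1 − 4p/3) = −0.75 ln(1 − 0.054264) = −0.75 ln(0.945736)
  = −0.75 × (-0.055792) = 0.041844 substitutions/site.

0.04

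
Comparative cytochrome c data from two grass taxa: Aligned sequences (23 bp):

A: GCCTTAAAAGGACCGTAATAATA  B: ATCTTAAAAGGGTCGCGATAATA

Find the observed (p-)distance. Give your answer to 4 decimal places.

The sequences differ at 6 of 23 positions (sites 1, 2, 12, 13, 16, 17).
p = 6/23 = 0.260869… ≈ 0.2609 (to 4 d.p.).

0.2609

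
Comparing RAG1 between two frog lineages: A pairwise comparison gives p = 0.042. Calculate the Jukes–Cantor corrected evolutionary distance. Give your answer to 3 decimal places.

0.043

d = −(3/4) ln(1 − 4p/3) = −0.75 ln(1 − 0.056) = −0.75 ln(0.944)
  = −0.75 × (-0.057629) = 0.043222 substitutions/site.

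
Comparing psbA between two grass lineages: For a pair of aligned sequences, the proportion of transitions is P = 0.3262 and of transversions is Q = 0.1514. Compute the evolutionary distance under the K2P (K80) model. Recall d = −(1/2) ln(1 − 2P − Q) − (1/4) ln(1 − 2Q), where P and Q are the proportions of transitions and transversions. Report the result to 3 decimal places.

0.904

Under the Kimura two-parameter model, d = −½ ln(1 − 2P − Q) − ¼ ln(1 − 2Q).
1 − 2P − Q = 0.1962, giving −½ ln(0.1962) = 0.814310.
1 − 2Q = 0.6972, giving −¼ ln(0.6972) = 0.090171.
d = 0.814310 + 0.090171 = 0.904481.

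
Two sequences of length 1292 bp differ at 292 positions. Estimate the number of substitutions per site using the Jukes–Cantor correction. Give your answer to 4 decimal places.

p = 292/1292 ≈ 0.226006.
d = −(3/4) ln(1 − 4p/3) = −0.75 ln(1 − 0.301341) = −0.75 ln(0.698659)
  = −0.75 × (-0.358592) = 0.268944 substitutions/site.

0.2689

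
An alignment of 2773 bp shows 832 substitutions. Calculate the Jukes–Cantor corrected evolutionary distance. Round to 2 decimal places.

p = 832/2773 ≈ 0.300036.
d = −(3/4) ln(1 − 4p/3) = −0.75 ln(1 − 0.400048) = −0.75 ln(0.599952)
  = −0.75 × (-0.510906) = 0.383180 substitutions/site.

0.38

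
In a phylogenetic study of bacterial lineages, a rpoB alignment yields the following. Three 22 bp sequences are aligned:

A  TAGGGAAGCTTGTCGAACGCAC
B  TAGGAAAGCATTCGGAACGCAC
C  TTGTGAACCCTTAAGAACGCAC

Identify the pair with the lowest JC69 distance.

A and B

A–B: 5/22 differ, p = 0.227, d = 0.271.
A–C: 7/22 differ, p = 0.318, d = 0.414.
B–C: 7/22 differ, p = 0.318, d = 0.414.
The smallest distance is between A and B.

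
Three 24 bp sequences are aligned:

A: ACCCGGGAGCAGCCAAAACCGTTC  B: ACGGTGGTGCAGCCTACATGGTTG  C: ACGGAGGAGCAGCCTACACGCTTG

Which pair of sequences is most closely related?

B and C

A–B: 9/24 differ, p = 0.375, d = 0.520.
A–C: 8/24 differ, p = 0.333, d = 0.441.
B–C: 4/24 differ, p = 0.167, d = 0.188.
The smallest distance is between B and C.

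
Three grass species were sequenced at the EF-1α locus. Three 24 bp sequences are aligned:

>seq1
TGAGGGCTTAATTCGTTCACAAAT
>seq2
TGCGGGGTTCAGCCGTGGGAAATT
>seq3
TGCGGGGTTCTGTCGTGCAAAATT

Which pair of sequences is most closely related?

seq1–seq2: 10/24 differ, p = 0.417, d = 0.608.
seq1–seq3: 8/24 differ, p = 0.333, d = 0.441.
seq2–seq3: 4/24 differ, p = 0.167, d = 0.188.
The smallest distance is between seq2 and seq3.

seq2 and seq3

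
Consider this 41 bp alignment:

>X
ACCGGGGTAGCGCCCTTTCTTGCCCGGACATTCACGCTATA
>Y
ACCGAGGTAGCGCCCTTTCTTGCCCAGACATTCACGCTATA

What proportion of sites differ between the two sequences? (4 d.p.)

The sequences differ at 2 of 41 positions (sites 5, 26).
p = 2/41 = 0.048780… ≈ 0.0488 (to 4 d.p.).

0.0488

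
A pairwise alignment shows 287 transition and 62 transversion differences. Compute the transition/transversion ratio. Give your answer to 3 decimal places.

4.629

R = 287/62 = 4.629032… ≈ 4.629 (to 3 d.p.).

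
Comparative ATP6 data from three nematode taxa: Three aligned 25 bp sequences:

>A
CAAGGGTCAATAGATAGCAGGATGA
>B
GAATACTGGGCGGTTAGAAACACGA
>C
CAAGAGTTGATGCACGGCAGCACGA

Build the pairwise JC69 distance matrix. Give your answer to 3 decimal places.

d(A,B) = 1.030, d(A,C) = 0.490, d(B,C) = 0.766

A–B: 14/25 sites differ → p = 0.56, d = −0.75 ln(1 − 0.746667) = 1.029788 ≈ 1.030.
A–C: 9/25 sites differ → p = 0.36, d = −0.75 ln(1 − 0.48) = 0.490445 ≈ 0.490.
B–C: 12/25 sites differ → p = 0.48, d = −0.75 ln(1 − 0.64) = 0.766238 ≈ 0.766.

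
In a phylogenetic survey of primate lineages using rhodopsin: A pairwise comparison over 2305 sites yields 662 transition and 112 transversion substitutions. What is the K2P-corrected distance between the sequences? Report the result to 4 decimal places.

P = 662/2305 ≈ 0.287202 and Q = 112/2305 ≈ 0.04859.
Under the Kimura two-parameter model, d = −½ ln(1 − 2P − Q) − ¼ ln(1 − 2Q).
1 − 2P − Q = 0.377006, giving −½ ln(0.377006) = 0.487747.
1 − 2Q = 0.90282, giving −¼ ln(0.90282) = 0.025558.
d = 0.487747 + 0.025558 = 0.513305.

0.5133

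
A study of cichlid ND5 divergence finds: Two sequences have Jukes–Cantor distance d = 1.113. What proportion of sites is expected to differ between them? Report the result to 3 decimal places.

p = (3/4)(1 − e^(−4d/3)) = 0.75 × (1 − e^(-1.484)) = 0.75 × (1 − 0.226729) = 0.579953.

0.580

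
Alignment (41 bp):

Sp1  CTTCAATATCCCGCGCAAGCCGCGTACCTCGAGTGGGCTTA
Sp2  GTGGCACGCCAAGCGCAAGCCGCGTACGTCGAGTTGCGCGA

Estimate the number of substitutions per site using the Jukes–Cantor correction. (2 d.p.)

The sequences differ at 15 of 41 sites, so p = 15/41 ≈ 0.365854.
d = −(3/4) ln(1 − 4p/3) = −0.75 ln(1 − 0.487805) = −0.75 ln(0.512195)
  = −0.75 × (-0.669050) = 0.501788 substitutions/site.

0.50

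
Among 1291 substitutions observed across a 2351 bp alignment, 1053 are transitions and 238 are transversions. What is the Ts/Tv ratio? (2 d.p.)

4.42

R = 1053/238 = 4.424369… ≈ 4.42 (to 2 d.p.).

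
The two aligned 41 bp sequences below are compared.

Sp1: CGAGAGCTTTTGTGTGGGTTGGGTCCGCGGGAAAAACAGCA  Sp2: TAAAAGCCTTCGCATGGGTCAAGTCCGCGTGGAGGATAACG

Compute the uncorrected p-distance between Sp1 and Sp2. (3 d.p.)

0.415

The sequences differ at 17 of 41 positions.
p = 17/41 = 0.414634… ≈ 0.415 (to 3 d.p.).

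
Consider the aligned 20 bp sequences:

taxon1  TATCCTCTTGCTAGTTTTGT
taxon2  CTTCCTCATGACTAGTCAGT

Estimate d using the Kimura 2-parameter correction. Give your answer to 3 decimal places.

Of 20 sites, 4 differences are transitions and 6 are transversions, so P = 4/20 = 0.2 and Q = 6/20 = 0.3.
Under the Kimura two-parameter model, d = −½ ln(1 − 2P − Q) − ¼ ln(1 − 2Q).
1 − 2P − Q = 0.3, giving −½ ln(0.3) = 0.601986.
1 − 2Q = 0.4, giving −¼ ln(0.4) = 0.229073.
d = 0.601986 + 0.229073 = 0.831059.

0.831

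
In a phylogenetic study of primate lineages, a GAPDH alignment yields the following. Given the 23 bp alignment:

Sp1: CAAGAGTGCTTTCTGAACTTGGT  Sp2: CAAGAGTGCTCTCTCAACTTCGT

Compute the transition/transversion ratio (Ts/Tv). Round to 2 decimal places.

Transitions are A↔G and C↔T; transversions are all other mismatches.
Transitions: 1. Transversions: 2.
R = 1/2 = 0.50.

0.50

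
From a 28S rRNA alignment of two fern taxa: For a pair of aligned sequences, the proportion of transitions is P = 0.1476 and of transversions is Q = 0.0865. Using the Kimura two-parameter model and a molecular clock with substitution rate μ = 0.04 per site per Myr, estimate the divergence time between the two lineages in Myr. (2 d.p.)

3.60

Under the Kimura two-parameter model, d = −½ ln(1 − 2P − Q) − ¼ ln(1 − 2Q).
1 − 2P − Q = 0.6183, giving −½ ln(0.6183) = 0.240391.
1 − 2Q = 0.827, giving −¼ ln(0.827) = 0.047488.
d = 0.240391 + 0.047488 = 0.287879.
Under a molecular clock d = 2μt, so t = d/(2μ) = 0.287879 / (2 × 0.04) = 3.60 Myr.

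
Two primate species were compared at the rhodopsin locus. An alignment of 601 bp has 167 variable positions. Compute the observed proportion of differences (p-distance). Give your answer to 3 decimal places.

p = 167/601 = 0.277870… ≈ 0.278 (to 3 d.p.).

0.278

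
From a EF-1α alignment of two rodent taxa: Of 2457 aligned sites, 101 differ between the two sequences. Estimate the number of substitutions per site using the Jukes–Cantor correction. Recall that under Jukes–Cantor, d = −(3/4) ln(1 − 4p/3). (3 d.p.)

0.042

p = 101/2457 ≈ 0.041107.
d = −(3/4) ln(1 − 4p/3) = −0.75 ln(1 − 0.054809) = −0.75 ln(0.945191)
  = −0.75 × (-0.056368) = 0.042276 substitutions/site.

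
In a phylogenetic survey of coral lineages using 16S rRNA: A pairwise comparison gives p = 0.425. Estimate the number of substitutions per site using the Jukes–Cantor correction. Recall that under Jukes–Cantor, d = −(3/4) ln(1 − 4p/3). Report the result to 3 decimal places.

0.627

d = −(3/4) ln(1 − 4p/3) = −0.75 ln(1 − 0.566667) = −0.75 ln(0.433333)
  = −0.75 × (-0.836249) = 0.627187 substitutions/site.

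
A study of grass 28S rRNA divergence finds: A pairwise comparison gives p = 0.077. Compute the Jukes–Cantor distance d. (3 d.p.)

d = −(3/4) ln(1 − 4p/3) = −0.75 ln(1 − 0.102667) = −0.75 ln(0.897333)
  = −0.75 × (-0.108328) = 0.081246 substitutions/site.

0.081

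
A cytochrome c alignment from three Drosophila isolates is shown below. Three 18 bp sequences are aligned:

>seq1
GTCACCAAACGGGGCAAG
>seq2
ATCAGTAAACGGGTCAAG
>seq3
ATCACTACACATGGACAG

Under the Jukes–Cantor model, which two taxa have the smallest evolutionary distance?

seq1 and seq2

seq1–seq2: 4/18 differ, p = 0.222, d = 0.264.
seq1–seq3: 7/18 differ, p = 0.389, d = 0.548.
seq2–seq3: 7/18 differ, p = 0.389, d = 0.548.
The smallest distance is between seq1 and seq2.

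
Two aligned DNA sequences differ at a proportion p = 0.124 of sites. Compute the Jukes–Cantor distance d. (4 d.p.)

d = −(3/4) ln(1 − 4p/3) = −0.75 ln(1 − 0.165333) = −0.75 ln(0.834667)
  = −0.75 × (-0.180722) = 0.135542 substitutions/site.

0.1355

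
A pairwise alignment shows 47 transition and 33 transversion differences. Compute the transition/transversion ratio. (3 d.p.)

R = 47/33 = 1.424242… ≈ 1.424 (to 3 d.p.).

1.424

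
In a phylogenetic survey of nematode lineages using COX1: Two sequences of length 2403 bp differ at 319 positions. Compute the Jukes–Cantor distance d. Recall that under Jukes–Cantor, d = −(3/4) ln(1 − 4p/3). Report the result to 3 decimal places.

p = 319/2403 ≈ 0.132751.
d = −(3/4) ln(1 − 4p/3) = −0.75 ln(1 − 0.177001) = −0.75 ln(0.822999)
  = −0.75 × (-0.194800) = 0.146100 substitutions/site.

0.146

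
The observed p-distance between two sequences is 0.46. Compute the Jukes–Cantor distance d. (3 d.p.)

0.713

d = −(3/4) ln(1 − 4p/3) = −0.75 ln(1 − 0.613333) = −0.75 ln(0.386667)
  = −0.75 × (-0.950191) = 0.712643 substitutions/site.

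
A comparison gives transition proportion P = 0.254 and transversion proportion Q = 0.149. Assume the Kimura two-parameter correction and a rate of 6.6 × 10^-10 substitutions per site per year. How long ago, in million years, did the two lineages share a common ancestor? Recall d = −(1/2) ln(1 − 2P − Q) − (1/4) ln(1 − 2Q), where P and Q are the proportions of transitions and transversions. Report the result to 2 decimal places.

472.32

Under the Kimura two-parameter model, d = −½ ln(1 − 2P − Q) − ¼ ln(1 − 2Q).
1 − 2P − Q = 0.343, giving −½ ln(0.343) = 0.535012.
1 − 2Q = 0.702, giving −¼ ln(0.702) = 0.088455.
d = 0.535012 + 0.088455 = 0.623467.
Under a molecular clock d = 2μt, so t = d/(2μ) = 0.623467 / (2 × 6.6 × 10^-10) = 472.32 million years.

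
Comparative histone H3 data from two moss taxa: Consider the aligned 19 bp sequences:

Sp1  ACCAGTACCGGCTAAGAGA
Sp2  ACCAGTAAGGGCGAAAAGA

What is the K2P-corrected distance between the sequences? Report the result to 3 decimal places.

0.248

Of 19 sites, 1 differences are transitions and 3 are transversions, so P = 1/19 ≈ 0.052632 and Q = 3/19 ≈ 0.157895.
Under the Kimura two-parameter model, d = −½ ln(1 − 2P − Q) − ¼ ln(1 − 2Q).
1 − 2P − Q = 0.736841, giving −½ ln(0.736841) = 0.152692.
1 − 2Q = 0.68421, giving −¼ ln(0.68421) = 0.094873.
d = 0.152692 + 0.094873 = 0.247565.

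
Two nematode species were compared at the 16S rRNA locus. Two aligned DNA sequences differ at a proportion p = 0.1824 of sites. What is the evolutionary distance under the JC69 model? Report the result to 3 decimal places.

0.209

d = −(3/4) ln(1 − 4p/3) = −0.75 ln(1 − 0.2432) = −0.75 ln(0.7568)
  = −0.75 × (-0.278656) = 0.208992 substitutions/site.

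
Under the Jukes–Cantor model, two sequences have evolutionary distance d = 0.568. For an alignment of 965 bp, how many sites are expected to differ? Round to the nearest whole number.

Invert JC69: p = (3/4)(1 − e^(−4d/3)) = 0.75 × (1 − e^(-0.757333)) = 0.75 × (1 − 0.468915) = 0.398314.
Expected differing sites = pL ≈ 0.398314 × 965 = 384.37301 ≈ 384.

384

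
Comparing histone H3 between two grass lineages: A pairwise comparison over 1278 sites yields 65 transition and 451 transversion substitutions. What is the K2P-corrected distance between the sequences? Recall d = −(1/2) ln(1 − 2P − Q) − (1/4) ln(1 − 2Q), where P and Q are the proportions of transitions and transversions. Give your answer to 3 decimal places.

0.609

P = 65/1278 ≈ 0.050861 and Q = 451/1278 ≈ 0.352895.
Under the Kimura two-parameter model, d = −½ ln(1 − 2P − Q) − ¼ ln(1 − 2Q).
1 − 2P − Q = 0.545383, giving −½ ln(0.545383) = 0.303133.
1 − 2Q = 0.29421, giving −¼ ln(0.29421) = 0.305865.
d = 0.303133 + 0.305865 = 0.608998.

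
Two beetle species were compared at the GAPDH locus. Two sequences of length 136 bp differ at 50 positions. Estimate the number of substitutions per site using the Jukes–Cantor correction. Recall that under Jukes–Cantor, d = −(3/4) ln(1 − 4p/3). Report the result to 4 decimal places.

0.5053

p = 50/136 ≈ 0.367647.
d = −(3/4) ln(1 − 4p/3) = −0.75 ln(1 − 0.490196) = −0.75 ln(0.509804)
  = −0.75 × (-0.673729) = 0.505297 substitutions/site.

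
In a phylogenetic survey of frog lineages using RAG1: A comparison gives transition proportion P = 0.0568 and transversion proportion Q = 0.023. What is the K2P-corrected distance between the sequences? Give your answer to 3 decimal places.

0.085

Under the Kimura two-parameter model, d = −½ ln(1 − 2P − Q) − ¼ ln(1 − 2Q).
1 − 2P − Q = 0.8634, giving −½ ln(0.8634) = 0.073439.
1 − 2Q = 0.954, giving −¼ ln(0.954) = 0.011773.
d = 0.073439 + 0.011773 = 0.085212.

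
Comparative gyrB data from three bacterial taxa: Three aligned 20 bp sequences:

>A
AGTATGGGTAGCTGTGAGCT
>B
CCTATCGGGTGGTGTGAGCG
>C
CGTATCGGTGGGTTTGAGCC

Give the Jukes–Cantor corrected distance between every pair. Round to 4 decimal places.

d(A,B) = 0.4715, d(A,C) = 0.3831, d(B,C) = 0.3041

A–B: 7/20 sites differ → p = 0.35, d = −0.75 ln(1 − 0.466667) = 0.471457 ≈ 0.4715.
A–C: 6/20 sites differ → p = 0.3, d = −0.75 ln(1 − 0.4) = 0.383119 ≈ 0.3831.
B–C: 5/20 sites differ → p = 0.25, d = −0.75 ln(1 − 0.333333) = 0.304098 ≈ 0.3041.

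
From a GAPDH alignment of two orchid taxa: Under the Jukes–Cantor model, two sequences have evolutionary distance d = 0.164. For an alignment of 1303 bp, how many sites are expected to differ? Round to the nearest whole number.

192

Invert JC69: p = (3/4)(1 − e^(−4d/3)) = 0.75 × (1 − e^(-0.218667)) = 0.75 × (1 − 0.803589) = 0.147308.
Expected differing sites = pL ≈ 0.147308 × 1303 = 191.942324 ≈ 192.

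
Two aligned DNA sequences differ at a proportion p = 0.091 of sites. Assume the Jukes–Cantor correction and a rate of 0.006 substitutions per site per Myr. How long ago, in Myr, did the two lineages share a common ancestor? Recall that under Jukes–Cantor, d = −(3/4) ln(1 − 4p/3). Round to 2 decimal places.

8.08

d = −(3/4) ln(1 − 4p/3) = −0.75 ln(1 − 0.121333) = −0.75 ln(0.878667)
  = −0.75 × (-0.129349) = 0.097012 substitutions/site.
Under a molecular clock d = 2μt, so t = d/(2μ) = 0.097012 / (2 × 0.006) = 8.08 Myr.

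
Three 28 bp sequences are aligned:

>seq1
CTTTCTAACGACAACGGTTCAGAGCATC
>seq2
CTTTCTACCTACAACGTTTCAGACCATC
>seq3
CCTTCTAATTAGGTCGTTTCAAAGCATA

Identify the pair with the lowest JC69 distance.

seq1–seq2: 4/28 differ, p = 0.143, d = 0.158.
seq1–seq3: 9/28 differ, p = 0.321, d = 0.420.
seq2–seq3: 9/28 differ, p = 0.321, d = 0.420.
The smallest distance is between seq1 and seq2.

seq1 and seq2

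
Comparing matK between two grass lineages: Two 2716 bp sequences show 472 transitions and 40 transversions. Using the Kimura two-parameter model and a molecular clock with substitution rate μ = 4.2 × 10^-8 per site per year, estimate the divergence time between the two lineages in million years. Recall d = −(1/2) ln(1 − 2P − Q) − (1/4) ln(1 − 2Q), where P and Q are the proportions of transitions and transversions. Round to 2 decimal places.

P = 472/2716 ≈ 0.173785 and Q = 40/2716 ≈ 0.014728.
Under the Kimura two-parameter model, d = −½ ln(1 − 2P − Q) − ¼ ln(1 − 2Q).
1 − 2P − Q = 0.637702, giving −½ ln(0.637702) = 0.224942.
1 − 2Q = 0.970544, giving −¼ ln(0.970544) = 0.007475.
d = 0.224942 + 0.007475 = 0.232417.
Under a molecular clock d = 2μt, so t = d/(2μ) = 0.232417 / (2 × 4.2 × 10^-8) = 2.77 million years.

2.77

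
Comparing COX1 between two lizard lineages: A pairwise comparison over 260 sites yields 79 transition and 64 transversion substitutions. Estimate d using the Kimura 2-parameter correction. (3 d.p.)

P = 79/260 ≈ 0.303846 and Q = 64/260 ≈ 0.246154.
Under the Kimura two-parameter model, d = −½ ln(1 − 2P − Q) − ¼ ln(1 − 2Q).
1 − 2P − Q = 0.146154, giving −½ ln(0.146154) = 0.961547.
1 − 2Q = 0.507692, giving −¼ ln(0.507692) = 0.169470.
d = 0.961547 + 0.169470 = 1.131017.

1.131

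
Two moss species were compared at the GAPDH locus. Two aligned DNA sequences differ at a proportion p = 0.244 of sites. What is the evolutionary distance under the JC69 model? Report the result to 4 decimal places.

d = −(3/4) ln(1 − 4p/3) = −0.75 ln(1 − 0.325333) = −0.75 ln(0.674667)
  = −0.75 × (-0.393536) = 0.295152 substitutions/site.

0.2952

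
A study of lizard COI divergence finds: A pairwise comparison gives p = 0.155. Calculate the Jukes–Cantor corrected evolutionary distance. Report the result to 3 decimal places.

0.174

d = −(3/4) ln(1 − 4p/3) = −0.75 ln(1 − 0.206667) = −0.75 ln(0.793333)
  = −0.75 × (-0.231512) = 0.173634 substitutions/site.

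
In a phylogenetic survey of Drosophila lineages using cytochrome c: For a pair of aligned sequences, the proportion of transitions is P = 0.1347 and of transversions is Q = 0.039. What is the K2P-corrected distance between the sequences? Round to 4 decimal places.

0.2047

Under the Kimura two-parameter model, d = −½ ln(1 − 2P − Q) − ¼ ln(1 − 2Q).
1 − 2P − Q = 0.6916, giving −½ ln(0.6916) = 0.184374.
1 − 2Q = 0.922, giving −¼ ln(0.922) = 0.020303.
d = 0.184374 + 0.020303 = 0.204677.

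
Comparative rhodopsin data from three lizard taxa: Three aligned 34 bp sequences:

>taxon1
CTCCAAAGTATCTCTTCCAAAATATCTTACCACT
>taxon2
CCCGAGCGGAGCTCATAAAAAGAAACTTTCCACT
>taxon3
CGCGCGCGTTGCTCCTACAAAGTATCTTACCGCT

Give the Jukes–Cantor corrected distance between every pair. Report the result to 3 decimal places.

taxon1–taxon2: 13/34 sites differ → p ≈ 0.382353, d = −0.75 ln(1 − 0.509804) = 0.534712 ≈ 0.535.
taxon1–taxon3: 11/34 sites differ → p ≈ 0.323529, d = −0.75 ln(1 − 0.431372) = 0.423397 ≈ 0.423.
taxon2–taxon3: 10/34 sites differ → p ≈ 0.294118, d = −0.75 ln(1 − 0.392157) = 0.373379 ≈ 0.373.

d(taxon1,taxon2) = 0.535, d(taxon1,taxon3) = 0.423, d(taxon2,taxon3) = 0.373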